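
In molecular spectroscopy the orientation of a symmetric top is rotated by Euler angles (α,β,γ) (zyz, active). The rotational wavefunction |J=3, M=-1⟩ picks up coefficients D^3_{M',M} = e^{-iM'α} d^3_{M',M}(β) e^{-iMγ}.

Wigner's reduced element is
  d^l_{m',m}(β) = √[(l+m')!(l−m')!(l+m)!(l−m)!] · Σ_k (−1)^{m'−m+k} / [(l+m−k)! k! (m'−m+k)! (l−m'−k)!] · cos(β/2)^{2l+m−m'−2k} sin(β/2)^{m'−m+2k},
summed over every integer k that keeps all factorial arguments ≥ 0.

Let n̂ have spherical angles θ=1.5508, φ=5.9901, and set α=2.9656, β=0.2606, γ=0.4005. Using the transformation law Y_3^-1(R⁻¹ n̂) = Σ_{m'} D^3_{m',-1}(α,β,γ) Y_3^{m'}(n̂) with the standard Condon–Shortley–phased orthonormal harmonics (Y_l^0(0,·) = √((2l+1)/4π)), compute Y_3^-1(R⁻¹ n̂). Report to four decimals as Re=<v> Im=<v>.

Re=0.1962 Im=0.1126

Need the full column D^3_{m',-1} for m'=−3..3 at α=2.9656, β=0.2606, γ=0.4005.
cos(β/2)=0.991523, sin(β/2)=0.129932
d^3_{-3,-1}: single k=2 term ⇒ +0.063196;  D = -0.062683+0.008034i
d^3_{-2,-1}: k∈[1..2] ⇒ +0.393757 -0.013523 = +0.380234;  D = +0.379787+0.018440i
d^3_{-1,-1}: k∈[0..2] ⇒ +0.950204 -0.130536 +0.001681 = +0.821349;  D = -0.800736-0.182854i
d^3_{0,-1}: k∈[0..2] ⇒ -0.431340 +0.022221 -0.000127 = -0.409246;  D = -0.376861-0.159556i
d^3_{1,-1}: k∈[0..2] ⇒ +0.097902 -0.002242 +0.000005 = +0.095665;  D = -0.080204-0.052146i
d^3_{2,-1}: k∈[0..1] ⇒ -0.013523 +0.000116 = -0.013407;  D = -0.009787-0.009163i
d^3_{3,-1}: single k=0 term ⇒ +0.001085;  D = -0.000650-0.000869i
Y_3^{m'}(θ=1.5508,φ=5.9901) and Σ D·Y over m':
  (-0.0627+0.0080i)·(+0.2659+0.3212i)  (+0.3798+0.0184i)·(+0.0170+0.0113i)  (-0.8007-0.1829i)·(-0.3087-0.0932i)  (-0.3769-0.1596i)·(-0.0224+0.0000i)  (-0.0802-0.0521i)·(+0.3087-0.0932i)  (-0.0098-0.0092i)·(+0.0170-0.0113i)  (-0.0007-0.0009i)·(-0.2659+0.3212i)
Y_3^-1(R⁻¹ n̂) = +0.196166+0.112579i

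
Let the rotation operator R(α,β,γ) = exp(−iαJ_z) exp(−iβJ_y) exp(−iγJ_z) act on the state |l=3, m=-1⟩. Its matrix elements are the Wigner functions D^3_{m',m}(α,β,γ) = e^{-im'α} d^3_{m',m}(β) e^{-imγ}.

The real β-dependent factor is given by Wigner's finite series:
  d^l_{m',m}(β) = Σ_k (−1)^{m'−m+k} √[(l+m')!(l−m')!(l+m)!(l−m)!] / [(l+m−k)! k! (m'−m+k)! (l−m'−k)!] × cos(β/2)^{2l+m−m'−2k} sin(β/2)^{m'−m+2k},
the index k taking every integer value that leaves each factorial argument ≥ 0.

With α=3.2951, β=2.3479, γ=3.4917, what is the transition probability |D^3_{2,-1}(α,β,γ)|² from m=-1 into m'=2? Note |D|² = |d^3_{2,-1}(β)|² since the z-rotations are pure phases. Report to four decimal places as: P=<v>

P=0.2800

Split into d^3_{2,-1}(β=2.3479) × two z-phases.
Half-angle: c=0.386512, s=0.922285. N=√(120·1·2·24)=75.894664
The bounds max(0,m−m')=0 and min(l+m,l−m')=1 give 2 terms
  k=0: (−1)^3·75.8947/(12)·0.3865^3·0.9223^3 = -0.286492
  k=1: (−1)^4·75.8947/(24)·0.3865^1·0.9223^5 = +0.815619
d^3_{2,-1}(2.3479) = -0.286492 +0.815619 = +0.529127
|D^3_{2,-1}|² = |d^3_{2,-1}(β)|² = (+0.529127)² = 0.279975 (the z-rotation phases have unit modulus)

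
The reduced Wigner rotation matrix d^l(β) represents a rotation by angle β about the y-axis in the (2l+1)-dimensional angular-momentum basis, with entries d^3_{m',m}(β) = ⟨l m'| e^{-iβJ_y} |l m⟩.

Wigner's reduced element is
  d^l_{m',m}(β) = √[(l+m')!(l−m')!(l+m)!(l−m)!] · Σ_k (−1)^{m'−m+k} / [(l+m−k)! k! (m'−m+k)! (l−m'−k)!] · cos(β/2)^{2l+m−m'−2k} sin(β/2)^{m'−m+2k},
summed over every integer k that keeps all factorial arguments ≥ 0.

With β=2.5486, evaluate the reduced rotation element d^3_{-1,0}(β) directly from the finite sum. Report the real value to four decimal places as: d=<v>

d=0.5901

d^3_{-1,0}(β=2.5486) via Wigner's sum:
With c≡cos(β/2)=0.292171 and s≡sin(β/2)=0.956366, N=[2·24·6·6]^{1/2}=41.569219
Admissible k: 1..3 (factorial args all ≥0)
  k=1: (−1)^0·41.5692/(12)·0.2922^5·0.9564^1 = +0.007053
  k=2: (−1)^1·41.5692/(4)·0.2922^3·0.9564^3 = -0.226724
  k=3: (−1)^2·41.5692/(12)·0.2922^1·0.9564^5 = +0.809746
d^3_{-1,0}(2.5486) = +0.007053 -0.226724 +0.809746 = +0.590076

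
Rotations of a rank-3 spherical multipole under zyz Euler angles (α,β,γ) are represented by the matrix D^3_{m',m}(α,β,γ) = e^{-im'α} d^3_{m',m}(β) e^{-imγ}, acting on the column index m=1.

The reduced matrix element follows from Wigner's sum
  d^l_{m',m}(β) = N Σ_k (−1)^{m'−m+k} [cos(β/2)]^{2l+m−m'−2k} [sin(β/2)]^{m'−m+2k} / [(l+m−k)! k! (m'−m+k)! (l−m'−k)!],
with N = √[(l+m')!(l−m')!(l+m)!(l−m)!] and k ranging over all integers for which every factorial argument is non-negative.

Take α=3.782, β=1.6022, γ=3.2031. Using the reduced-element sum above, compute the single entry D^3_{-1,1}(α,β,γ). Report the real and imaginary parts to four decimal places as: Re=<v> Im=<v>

Re=-0.1402 Im=-0.0916

First d^3_{-1,1}(β=1.6022), then the phase factors e^{-i(-1)α} and e^{-i(1)γ}:
Half-angle: c=0.695917, s=0.718122. N=√(2·24·24·2)=48.000000
Admissible k: 2..4 (factorial args all ≥0)
  k=2: (−1)^0·48.0000/(8)·0.6959^4·0.7181^2 = +0.725735
  k=3: (−1)^1·48.0000/(6)·0.6959^2·0.7181^4 = -1.030382
  k=4: (−1)^2·48.0000/(48)·0.6959^0·0.7181^6 = +0.137148
d^3_{-1,1}(1.6022) = +0.725735 -1.030382 +0.137148 = -0.167499
Phases: e^{-i·(-1)·3.782}=-0.801852-0.597522i, e^{-i·(1)·3.2031}=-0.998109+0.061469i ⇒ D=-0.140207-0.091639i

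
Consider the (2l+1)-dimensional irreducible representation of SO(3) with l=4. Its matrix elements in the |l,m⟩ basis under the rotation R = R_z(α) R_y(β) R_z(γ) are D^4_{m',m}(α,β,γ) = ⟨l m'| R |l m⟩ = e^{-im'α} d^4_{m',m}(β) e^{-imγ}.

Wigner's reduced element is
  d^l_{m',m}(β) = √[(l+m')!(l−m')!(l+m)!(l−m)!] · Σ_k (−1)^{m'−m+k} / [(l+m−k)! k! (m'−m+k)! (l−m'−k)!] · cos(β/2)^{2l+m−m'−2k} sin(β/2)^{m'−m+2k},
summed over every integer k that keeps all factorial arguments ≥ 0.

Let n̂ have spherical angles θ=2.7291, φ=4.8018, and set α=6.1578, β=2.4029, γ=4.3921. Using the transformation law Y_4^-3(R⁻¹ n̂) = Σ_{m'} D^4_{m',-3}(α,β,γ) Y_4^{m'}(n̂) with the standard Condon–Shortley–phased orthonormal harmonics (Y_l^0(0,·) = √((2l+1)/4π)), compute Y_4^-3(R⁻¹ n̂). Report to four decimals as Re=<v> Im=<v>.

Need the full column D^4_{m',-3} for m'=−4..4 at α=6.1578, β=2.4029, γ=4.3921.
cos(β/2)=0.361006, sin(β/2)=0.932564
d^4_{-4,-3}: single k=1 term ⇒ +0.002108;  D = +0.002095+0.000228i
d^4_{-3,-3}: k∈[0..1] ⇒ +0.000288 -0.013475 = -0.013187;  D = -0.012828-0.003055i
d^4_{-2,-3}: k∈[0..1] ⇒ -0.002788 +0.055820 = +0.053032;  D = +0.049648+0.018640i
d^4_{-1,-3}: k∈[0..1] ⇒ +0.015280 -0.169938 = -0.154658;  D = -0.136855-0.072041i
d^4_{0,-3}: k∈[0..1] ⇒ -0.058840 +0.392644 = +0.333804;  D = +0.273616+0.191206i
d^4_{1,-3}: k∈[0..1] ⇒ +0.169938 -0.680408 = -0.510470;  D = -0.378575-0.342434i
d^4_{2,-3}: k∈[0..1] ⇒ -0.372495 +0.828566 = +0.456071;  D = +0.297316+0.345839i
d^4_{3,-3}: k∈[0..1] ⇒ +0.600064 -0.572041 = +0.028022;  D = +0.015467+0.023367i
d^4_{4,-3}: single k=0 term ⇒ -0.626337;  D = -0.277683-0.561418i
Y_4^{m'}(θ=2.7291,φ=4.8018) and Σ D·Y over m':
  (+0.0021+0.0002i)·(+0.0107-0.0040i)  (-0.0128-0.0031i)·(+0.0196+0.0712i)  (+0.0496+0.0186i)·(-0.2579+0.0466i)  (-0.1369-0.0720i)·(-0.0446-0.4975i)  (+0.2736+0.1912i)·(+0.2619+0.0000i)  (-0.3786-0.3424i)·(+0.0446-0.4975i)  (+0.2973+0.3458i)·(-0.2579-0.0466i)  (+0.0155+0.0234i)·(-0.0196+0.0712i)  (-0.2777-0.5614i)·(+0.0107+0.0040i)
Y_4^-3(R⁻¹ n̂) = -0.222286+0.181444i

Re=-0.2223 Im=0.1814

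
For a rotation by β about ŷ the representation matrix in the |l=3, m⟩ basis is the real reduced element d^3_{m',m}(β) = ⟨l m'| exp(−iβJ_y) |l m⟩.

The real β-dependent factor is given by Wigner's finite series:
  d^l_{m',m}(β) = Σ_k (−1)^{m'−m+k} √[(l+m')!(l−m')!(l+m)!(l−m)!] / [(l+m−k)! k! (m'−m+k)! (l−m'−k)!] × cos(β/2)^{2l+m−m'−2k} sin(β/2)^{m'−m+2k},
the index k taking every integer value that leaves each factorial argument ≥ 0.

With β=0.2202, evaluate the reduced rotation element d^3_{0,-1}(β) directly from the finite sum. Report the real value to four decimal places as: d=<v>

d^3_{0,-1}(β=0.2202) via Wigner's sum:
Half-angle: c=0.993945, s=0.109878. N=√(6·6·2·24)=41.569219
k∈{0,1,2} keeps every argument non-negative
  k=0: (−1)^1·41.5692/(12)·0.9939^5·0.1099^1 = -0.369243
  k=1: (−1)^2·41.5692/(4)·0.9939^3·0.1099^3 = +0.013537
  k=2: (−1)^3·41.5692/(12)·0.9939^1·0.1099^5 = -0.000055
d^3_{0,-1}(0.2202) = -0.369243 +0.013537 -0.000055 = -0.355761

d=-0.3558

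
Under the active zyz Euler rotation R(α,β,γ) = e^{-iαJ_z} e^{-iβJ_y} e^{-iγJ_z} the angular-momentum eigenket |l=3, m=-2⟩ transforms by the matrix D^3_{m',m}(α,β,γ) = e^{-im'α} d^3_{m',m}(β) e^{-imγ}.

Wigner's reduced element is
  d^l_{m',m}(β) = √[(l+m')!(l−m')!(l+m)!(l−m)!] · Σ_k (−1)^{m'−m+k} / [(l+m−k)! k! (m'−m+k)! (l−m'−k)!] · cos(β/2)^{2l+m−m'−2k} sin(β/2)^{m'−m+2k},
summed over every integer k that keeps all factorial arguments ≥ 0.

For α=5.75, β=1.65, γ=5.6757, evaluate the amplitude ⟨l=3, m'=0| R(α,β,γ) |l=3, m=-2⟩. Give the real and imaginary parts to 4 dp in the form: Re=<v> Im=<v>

Re=-0.0375 Im=0.1009

Split into d^3_{0,-2}(β=1.65) × two z-phases.
Half-angle: c=0.678557, s=0.734548. N=√(6·6·1·120)=65.726707
k: max(0,(-2)−(0))=0 … min(3+(-2),3−(0))=1
  k=0: (−1)^2·65.7267/(12)·0.6786^4·0.7345^2 = +0.626536
  k=1: (−1)^3·65.7267/(12)·0.6786^2·0.7345^4 = -0.734198
d^3_{0,-2}(1.65) = +0.626536 -0.734198 = -0.107663
D = (+1.000000+0.000000i)·(-0.107663)·(+0.348364-0.937359i) = -0.037506+0.100918i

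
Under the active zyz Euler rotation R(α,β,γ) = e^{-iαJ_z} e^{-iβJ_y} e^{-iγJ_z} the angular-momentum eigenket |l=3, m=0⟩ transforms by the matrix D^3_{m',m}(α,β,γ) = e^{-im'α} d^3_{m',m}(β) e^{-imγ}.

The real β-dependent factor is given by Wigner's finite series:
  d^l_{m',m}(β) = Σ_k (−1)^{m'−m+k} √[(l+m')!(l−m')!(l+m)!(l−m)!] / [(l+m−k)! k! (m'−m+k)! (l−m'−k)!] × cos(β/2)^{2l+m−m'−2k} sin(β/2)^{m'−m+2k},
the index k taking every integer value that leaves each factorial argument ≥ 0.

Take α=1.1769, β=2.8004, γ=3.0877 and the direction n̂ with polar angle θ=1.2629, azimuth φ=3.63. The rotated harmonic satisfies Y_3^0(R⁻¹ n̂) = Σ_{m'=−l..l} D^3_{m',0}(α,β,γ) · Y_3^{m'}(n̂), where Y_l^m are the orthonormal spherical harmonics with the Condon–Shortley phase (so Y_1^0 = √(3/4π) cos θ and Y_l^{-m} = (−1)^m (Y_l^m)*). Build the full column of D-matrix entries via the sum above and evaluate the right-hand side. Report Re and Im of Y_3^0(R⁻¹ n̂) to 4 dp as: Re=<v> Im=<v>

Need the full column D^3_{m',0} for m'=−3..3 at α=1.1769, β=2.8004, γ=3.0877.
cos(β/2)=0.169770, sin(β/2)=0.985484
d^3_{-3,0}: single k=3 term ⇒ +0.020943;  D = -0.019378-0.007945i
d^3_{-2,0}: k∈[2..3] ⇒ +0.004419 -0.148895 = -0.144476;  D = +0.101915-0.102405i
d^3_{-1,0}: k∈[1..3] ⇒ +0.000481 -0.048668 +0.546637 = +0.498450;  D = +0.191300+0.460279i
d^3_{0,0}: k∈[0..3] ⇒ +0.000024 -0.007261 +0.244660 -0.916003 = -0.678580;  D = -0.678580+0.000000i
d^3_{1,0}: k∈[0..2] ⇒ -0.000481 +0.048668 -0.546637 = -0.498450;  D = -0.191300+0.460279i
d^3_{2,0}: k∈[0..1] ⇒ +0.004419 -0.148895 = -0.144476;  D = +0.101915+0.102405i
d^3_{3,0}: single k=0 term ⇒ -0.020943;  D = +0.019378-0.007945i
Y_3^{m'}(θ=1.2629,φ=3.63) and Σ D·Y over m':
  (-0.0194-0.0079i)·(-0.0381+0.3591i)  (+0.1019-0.1024i)·(+0.1574-0.2331i)  (+0.1913+0.4603i)·(+0.1471-0.0782i)  (-0.6786+0.0000i)·(-0.2873+0.0000i)  (-0.1913+0.4603i)·(-0.1471-0.0782i)  (+0.1019+0.1024i)·(+0.1574+0.2331i)  (+0.0194-0.0079i)·(+0.0381+0.3591i)
Y_3^0(R⁻¹ n̂) = +0.314728-0.000000i

Re=0.3147 Im=0.0000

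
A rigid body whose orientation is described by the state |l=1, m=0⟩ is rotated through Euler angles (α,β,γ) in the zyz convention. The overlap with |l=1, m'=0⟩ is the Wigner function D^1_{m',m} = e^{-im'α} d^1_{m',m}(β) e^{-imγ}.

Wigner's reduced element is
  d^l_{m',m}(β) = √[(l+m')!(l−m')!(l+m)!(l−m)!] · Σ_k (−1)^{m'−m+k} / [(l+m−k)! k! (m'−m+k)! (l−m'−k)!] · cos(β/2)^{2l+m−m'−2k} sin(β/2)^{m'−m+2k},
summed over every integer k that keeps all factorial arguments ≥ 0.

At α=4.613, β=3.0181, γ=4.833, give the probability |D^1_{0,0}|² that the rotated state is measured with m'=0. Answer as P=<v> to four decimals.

D^1_{0,0}(4.613,3.0181,4.833) = e^{-i·0·4.613}·d^1_{0,0}(3.0181)·e^{-i·0·4.833}. Compute d first:
With c≡cos(β/2)=0.061707 and s≡sin(β/2)=0.998094, N=[1·1·1·1]^{1/2}=1.000000
Admissible k: 0..1 (factorial args all ≥0)
  k=0: (−1)^0·1.0000/(1)·0.0617^2·0.9981^0 = +0.003808
  k=1: (−1)^1·1.0000/(1)·0.0617^0·0.9981^2 = -0.996192
d^1_{0,0}(3.0181) = +0.003808 -0.996192 = -0.992384
|D^1_{0,0}|² = |d^1_{0,0}(β)|² = (-0.992384)² = 0.984827 (the z-rotation phases have unit modulus)

P=0.9848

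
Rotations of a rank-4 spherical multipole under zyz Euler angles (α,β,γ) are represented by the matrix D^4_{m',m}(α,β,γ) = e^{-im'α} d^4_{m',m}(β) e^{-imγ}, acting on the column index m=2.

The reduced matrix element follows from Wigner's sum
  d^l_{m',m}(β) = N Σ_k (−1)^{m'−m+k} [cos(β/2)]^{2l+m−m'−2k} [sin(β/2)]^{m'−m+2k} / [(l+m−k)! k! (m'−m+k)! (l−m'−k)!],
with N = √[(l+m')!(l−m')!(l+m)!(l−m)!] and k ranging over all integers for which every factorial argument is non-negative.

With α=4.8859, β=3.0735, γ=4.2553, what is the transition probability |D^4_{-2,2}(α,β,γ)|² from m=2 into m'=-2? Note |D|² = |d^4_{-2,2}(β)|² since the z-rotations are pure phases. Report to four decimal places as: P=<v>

P=0.9634

D^4_{-2,2}(4.8859,3.0735,4.2553) = e^{-i·-2·4.8859}·d^4_{-2,2}(3.0735)·e^{-i·2·4.2553}. Compute d first:
c=cos(3.0735/2)=0.034040, s=sin(3.0735/2)=0.999420; N=√[2·720·720·2]=1440.000000
Admissible k: 4..6 (factorial args all ≥0)
  k=4: (−1)^0·1440.0000/(96)·0.0340^4·0.9994^4 = +0.000020
  k=5: (−1)^1·1440.0000/(120)·0.0340^2·0.9994^6 = -0.013856
  k=6: (−1)^2·1440.0000/(1440)·0.0340^0·0.9994^8 = +0.995373
d^4_{-2,2}(3.0735) = +0.000020 -0.013856 +0.995373 = +0.981537
|D^4_{-2,2}|² = |d^4_{-2,2}(β)|² = (+0.981537)² = 0.963415 (the z-rotation phases have unit modulus)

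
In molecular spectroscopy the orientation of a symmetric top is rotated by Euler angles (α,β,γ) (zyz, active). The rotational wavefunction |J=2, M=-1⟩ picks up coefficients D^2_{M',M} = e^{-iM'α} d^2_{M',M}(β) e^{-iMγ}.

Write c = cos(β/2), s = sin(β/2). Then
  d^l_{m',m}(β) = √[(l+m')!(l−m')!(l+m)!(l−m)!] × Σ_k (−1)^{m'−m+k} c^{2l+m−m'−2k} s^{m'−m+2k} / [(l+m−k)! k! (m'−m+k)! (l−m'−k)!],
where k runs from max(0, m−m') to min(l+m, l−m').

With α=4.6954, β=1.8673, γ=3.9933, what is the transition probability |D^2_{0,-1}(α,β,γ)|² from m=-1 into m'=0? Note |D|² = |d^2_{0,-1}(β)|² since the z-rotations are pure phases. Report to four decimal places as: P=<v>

D^2_{0,-1}(4.6954,1.8673,3.9933) = e^{-i·0·4.6954}·d^2_{0,-1}(1.8673)·e^{-i·-1·3.9933}. Compute d first:
With c≡cos(β/2)=0.594904 and s≡sin(β/2)=0.803797, N=[2·2·1·6]^{1/2}=4.898979
The bounds max(0,m−m')=0 and min(l+m,l−m')=1 give 2 terms
  k=0: (−1)^1·4.8990/(2)·0.5949^3·0.8038^1 = -0.414536
  k=1: (−1)^2·4.8990/(2)·0.5949^1·0.8038^3 = +0.756765
d^2_{0,-1}(1.8673) = -0.414536 +0.756765 = +0.342229
|D^2_{0,-1}|² = |d^2_{0,-1}(β)|² = (+0.342229)² = 0.117121 (the z-rotation phases have unit modulus)

P=0.1171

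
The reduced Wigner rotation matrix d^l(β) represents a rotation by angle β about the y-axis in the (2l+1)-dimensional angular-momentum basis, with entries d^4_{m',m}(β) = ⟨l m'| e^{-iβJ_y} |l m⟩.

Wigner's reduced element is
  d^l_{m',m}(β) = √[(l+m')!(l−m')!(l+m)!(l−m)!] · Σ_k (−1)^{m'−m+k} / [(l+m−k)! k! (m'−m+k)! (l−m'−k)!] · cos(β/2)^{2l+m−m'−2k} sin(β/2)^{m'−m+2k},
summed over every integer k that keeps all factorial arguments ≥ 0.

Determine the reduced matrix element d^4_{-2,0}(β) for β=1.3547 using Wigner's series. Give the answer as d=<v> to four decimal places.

d^4_{-2,0}(β=1.3547) via Wigner's sum:
c=cos(1.3547/2)=0.779236, s=sin(1.3547/2)=0.626730; N=√[2·720·24·24]=910.735966
Admissible k: 2..4 (factorial args all ≥0)
  k=2: (−1)^0·910.7360/(96)·0.7792^6·0.6267^2 = +0.834253
  k=3: (−1)^1·910.7360/(36)·0.7792^4·0.6267^4 = -1.439094
  k=4: (−1)^2·910.7360/(96)·0.7792^2·0.6267^6 = +0.349095
d^4_{-2,0}(1.3547) = +0.834253 -1.439094 +0.349095 = -0.255747

d=-0.2557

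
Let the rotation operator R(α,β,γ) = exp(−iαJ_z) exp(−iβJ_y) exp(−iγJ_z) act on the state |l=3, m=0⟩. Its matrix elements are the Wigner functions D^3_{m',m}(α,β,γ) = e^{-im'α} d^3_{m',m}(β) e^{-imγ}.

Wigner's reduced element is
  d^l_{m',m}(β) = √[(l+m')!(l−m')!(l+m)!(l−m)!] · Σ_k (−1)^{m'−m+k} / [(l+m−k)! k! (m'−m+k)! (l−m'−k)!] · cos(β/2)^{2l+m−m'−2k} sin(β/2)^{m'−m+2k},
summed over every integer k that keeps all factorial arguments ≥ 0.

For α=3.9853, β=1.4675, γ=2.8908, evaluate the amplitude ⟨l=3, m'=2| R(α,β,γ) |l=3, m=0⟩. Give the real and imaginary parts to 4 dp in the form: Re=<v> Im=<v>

Split into d^3_{2,0}(β=1.4675) × two z-phases.
Half-angle: c=0.742668, s=0.669659. N=√(120·1·6·6)=65.726707
k∈{0,1} keeps every argument non-negative
  k=0: (−1)^2·65.7267/(12)·0.7427^4·0.6697^2 = +0.747220
  k=1: (−1)^3·65.7267/(12)·0.7427^2·0.6697^4 = -0.607528
d^3_{2,0}(1.4675) = +0.747220 -0.607528 = +0.139692
Phases: e^{-i·(2)·3.9853}=-0.116354-0.993208i, e^{-i·(0)·2.8908}=+1.000000+0.000000i ⇒ D=-0.016254-0.138743i

Re=-0.0163 Im=-0.1387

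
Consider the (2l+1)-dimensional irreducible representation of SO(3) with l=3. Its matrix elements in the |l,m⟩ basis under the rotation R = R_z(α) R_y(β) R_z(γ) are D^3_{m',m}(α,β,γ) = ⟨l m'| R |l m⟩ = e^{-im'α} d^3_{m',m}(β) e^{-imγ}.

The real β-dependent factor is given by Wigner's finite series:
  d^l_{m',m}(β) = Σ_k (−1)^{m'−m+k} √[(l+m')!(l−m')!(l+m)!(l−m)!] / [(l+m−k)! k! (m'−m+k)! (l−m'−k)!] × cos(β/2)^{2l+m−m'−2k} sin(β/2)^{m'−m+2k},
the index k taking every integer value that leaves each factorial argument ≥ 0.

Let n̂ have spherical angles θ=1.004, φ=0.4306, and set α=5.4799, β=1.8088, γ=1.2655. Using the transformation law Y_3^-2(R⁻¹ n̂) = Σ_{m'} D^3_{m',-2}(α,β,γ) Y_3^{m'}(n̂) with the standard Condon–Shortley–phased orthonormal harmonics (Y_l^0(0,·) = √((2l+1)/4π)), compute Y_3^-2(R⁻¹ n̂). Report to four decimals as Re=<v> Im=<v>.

Need the full column D^3_{m',-2} for m'=−3..3 at α=5.4799, β=1.8088, γ=1.2655.
cos(β/2)=0.618157, sin(β/2)=0.786054
d^3_{-3,-2}: single k=1 term ⇒ +0.173789;  D = +0.172516+0.021002i
d^3_{-2,-2}: k∈[0..1] ⇒ +0.055795 -0.451098 = -0.395304;  D = -0.238087-0.315562i
d^3_{-1,-2}: k∈[0..1] ⇒ -0.224361 +0.725579 = +0.501218;  D = -0.078328+0.495060i
d^3_{0,-2}: k∈[0..1] ⇒ +0.494154 -0.799041 = -0.304887;  D = +0.249797-0.174808i
d^3_{1,-2}: k∈[0..1] ⇒ -0.725579 +0.586627 = -0.138952;  D = +0.136381+0.026610i
d^3_{2,-2}: k∈[0..1] ⇒ +0.729421 -0.235893 = +0.493528;  D = -0.268322-0.414214i
d^3_{3,-2}: single k=0 term ⇒ -0.454399;  D = -0.102914+0.442592i
Y_3^{m'}(θ=1.004,φ=0.4306) and Σ D·Y over m':
  (+0.1725+0.0210i)·(+0.0690-0.2408i)  (-0.2381-0.3156i)·(+0.2544-0.2963i)  (-0.0783+0.4951i)·(+0.1094-0.0502i)  (+0.2498-0.1748i)·(-0.3123+0.0000i)  (+0.1364+0.0266i)·(-0.1094-0.0502i)  (-0.2683-0.4142i)·(+0.2544+0.2963i)  (-0.1029+0.4426i)·(-0.0690-0.2408i)
Y_3^-2(R⁻¹ n̂) = -0.044264-0.137581i

Re=-0.0443 Im=-0.1376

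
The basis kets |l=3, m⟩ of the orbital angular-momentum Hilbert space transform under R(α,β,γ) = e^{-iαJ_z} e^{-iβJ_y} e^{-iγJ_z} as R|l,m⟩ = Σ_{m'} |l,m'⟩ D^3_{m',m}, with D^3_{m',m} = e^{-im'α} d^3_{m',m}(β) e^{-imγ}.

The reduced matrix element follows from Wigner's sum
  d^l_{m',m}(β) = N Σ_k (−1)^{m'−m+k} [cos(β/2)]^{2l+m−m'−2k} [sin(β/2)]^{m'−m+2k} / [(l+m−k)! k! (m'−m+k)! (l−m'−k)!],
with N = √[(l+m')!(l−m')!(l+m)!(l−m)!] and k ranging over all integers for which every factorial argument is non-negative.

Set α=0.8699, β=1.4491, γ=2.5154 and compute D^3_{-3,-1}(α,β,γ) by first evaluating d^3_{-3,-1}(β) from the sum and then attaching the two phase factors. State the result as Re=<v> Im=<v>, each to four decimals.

Re=0.2145 Im=-0.4900

Split into d^3_{-3,-1}(β=1.4491) × two z-phases.
With c≡cos(β/2)=0.748798 and s≡sin(β/2)=0.662799, N=[1·720·2·24]^{1/2}=185.903201
k: max(0,(-1)−(-3))=2 … min(3+(-1),3−(-3))=2
  k=2: (−1)^0·185.9032/(48)·0.7488^4·0.6628^2 = +0.534893
d^3_{-3,-1}(1.4491) = +0.534893
Phases: e^{-i·(-3)·0.8699}=-0.861849+0.507165i, e^{-i·(-1)·2.5154}=-0.810265+0.586064i ⇒ D=+0.214542-0.489982i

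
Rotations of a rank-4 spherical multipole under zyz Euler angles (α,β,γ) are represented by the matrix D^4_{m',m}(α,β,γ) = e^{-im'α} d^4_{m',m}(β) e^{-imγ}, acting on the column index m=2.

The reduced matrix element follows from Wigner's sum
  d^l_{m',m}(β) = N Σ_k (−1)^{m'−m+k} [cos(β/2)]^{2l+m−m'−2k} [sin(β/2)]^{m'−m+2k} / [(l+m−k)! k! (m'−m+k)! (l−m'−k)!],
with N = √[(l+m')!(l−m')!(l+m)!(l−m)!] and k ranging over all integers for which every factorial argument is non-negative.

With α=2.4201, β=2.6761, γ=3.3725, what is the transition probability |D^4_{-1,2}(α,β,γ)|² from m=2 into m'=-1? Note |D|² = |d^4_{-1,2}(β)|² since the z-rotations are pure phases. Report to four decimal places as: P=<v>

First d^4_{-1,2}(β=2.6761), then the phase factors e^{-i(-1)α} and e^{-i(2)γ}:
With c≡cos(β/2)=0.230651 and s≡sin(β/2)=0.973037, N=[6·120·720·2]^{1/2}=1018.233765
Admissible k: 3..5 (factorial args all ≥0)
  k=3: (−1)^0·1018.2338/(72)·0.2307^5·0.9730^3 = +0.008505
  k=4: (−1)^1·1018.2338/(48)·0.2307^3·0.9730^5 = -0.227047
  k=5: (−1)^2·1018.2338/(240)·0.2307^1·0.9730^7 = +0.808156
d^4_{-1,2}(2.6761) = +0.008505 -0.227047 +0.808156 = +0.589614
|D^4_{-1,2}|² = |d^4_{-1,2}(β)|² = (+0.589614)² = 0.347645 (the z-rotation phases have unit modulus)

P=0.3476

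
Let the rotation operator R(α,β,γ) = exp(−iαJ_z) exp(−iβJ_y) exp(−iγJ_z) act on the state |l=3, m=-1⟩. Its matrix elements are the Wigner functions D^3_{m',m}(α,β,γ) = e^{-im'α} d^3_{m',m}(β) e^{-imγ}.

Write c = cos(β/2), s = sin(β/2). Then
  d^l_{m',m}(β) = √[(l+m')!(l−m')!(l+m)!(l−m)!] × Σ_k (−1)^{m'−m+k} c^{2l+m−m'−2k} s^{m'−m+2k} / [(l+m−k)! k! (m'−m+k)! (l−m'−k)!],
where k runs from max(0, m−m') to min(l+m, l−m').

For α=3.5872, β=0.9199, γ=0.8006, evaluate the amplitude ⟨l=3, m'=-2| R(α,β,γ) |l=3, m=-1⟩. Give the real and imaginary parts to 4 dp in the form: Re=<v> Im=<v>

Split into d^3_{-2,-1}(β=0.9199) × two z-phases.
With c≡cos(β/2)=0.896075 and s≡sin(β/2)=0.443903, N=[1·120·2·24]^{1/2}=75.894664
The bounds max(0,m−m')=1 and min(l+m,l−m')=2 give 2 terms
  k=1: (−1)^0·75.8947/(24)·0.8961^5·0.4439^1 = +0.810979
  k=2: (−1)^1·75.8947/(12)·0.8961^3·0.4439^3 = -0.398041
d^3_{-2,-1}(0.9199) = +0.810979 -0.398041 = +0.412938
Attach z-rotation phases: D = e^{-i(-2)(3.5872)}·(+0.412938)·e^{-i(-1)(0.8006)} = -0.049851+0.409918i

Re=-0.0499 Im=0.4099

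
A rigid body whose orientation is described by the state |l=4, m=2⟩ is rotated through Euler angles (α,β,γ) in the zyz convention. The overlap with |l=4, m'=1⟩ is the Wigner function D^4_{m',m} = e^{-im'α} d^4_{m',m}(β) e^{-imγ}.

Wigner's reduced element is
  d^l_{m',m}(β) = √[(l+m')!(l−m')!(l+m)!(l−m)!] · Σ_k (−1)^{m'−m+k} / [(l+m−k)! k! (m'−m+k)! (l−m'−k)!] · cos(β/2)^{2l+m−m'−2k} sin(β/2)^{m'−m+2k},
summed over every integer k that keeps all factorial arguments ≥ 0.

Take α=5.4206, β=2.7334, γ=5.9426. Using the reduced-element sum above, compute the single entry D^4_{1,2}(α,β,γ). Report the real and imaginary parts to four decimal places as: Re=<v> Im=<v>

D^4_{1,2}(5.4206,2.7334,5.9426) = e^{-i·1·5.4206}·d^4_{1,2}(2.7334)·e^{-i·2·5.9426}. Compute d first:
With c≡cos(β/2)=0.202682 and s≡sin(β/2)=0.979245, N=[120·6·720·2]^{1/2}=1018.233765
Admissible k: 1..3 (factorial args all ≥0)
  k=1: (−1)^0·1018.2338/(240)·0.2027^7·0.9792^1 = +0.000058
  k=2: (−1)^1·1018.2338/(48)·0.2027^5·0.9792^3 = -0.006813
  k=3: (−1)^2·1018.2338/(72)·0.2027^3·0.9792^5 = +0.106027
d^4_{1,2}(2.7334) = +0.000058 -0.006813 +0.106027 = +0.099273
Attach z-rotation phases: D = e^{-i(1)(5.4206)}·(+0.099273)·e^{-i(2)(5.9426)} = +0.002684+0.099236i

Re=0.0027 Im=0.0992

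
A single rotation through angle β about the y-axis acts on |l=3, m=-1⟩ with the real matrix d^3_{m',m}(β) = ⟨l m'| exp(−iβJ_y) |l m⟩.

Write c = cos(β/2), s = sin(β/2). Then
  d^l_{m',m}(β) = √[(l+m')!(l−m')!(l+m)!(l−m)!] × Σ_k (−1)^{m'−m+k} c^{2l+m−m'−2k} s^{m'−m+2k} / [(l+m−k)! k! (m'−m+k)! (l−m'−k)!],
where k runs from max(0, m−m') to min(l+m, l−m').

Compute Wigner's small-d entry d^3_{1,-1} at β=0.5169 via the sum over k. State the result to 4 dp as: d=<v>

d^3_{1,-1}(β=0.5169) via Wigner's sum:
Half-angle: c=0.966787, s=0.255582. N=√(24·2·2·24)=48.000000
The bounds max(0,m−m')=0 and min(l+m,l−m')=2 give 3 terms
  k=0: (−1)^2·48.0000/(8)·0.9668^4·0.2556^2 = +0.342402
  k=1: (−1)^3·48.0000/(6)·0.9668^2·0.2556^4 = -0.031906
  k=2: (−1)^4·48.0000/(48)·0.9668^0·0.2556^6 = +0.000279
d^3_{1,-1}(0.5169) = +0.342402 -0.031906 +0.000279 = +0.310775

d=0.3108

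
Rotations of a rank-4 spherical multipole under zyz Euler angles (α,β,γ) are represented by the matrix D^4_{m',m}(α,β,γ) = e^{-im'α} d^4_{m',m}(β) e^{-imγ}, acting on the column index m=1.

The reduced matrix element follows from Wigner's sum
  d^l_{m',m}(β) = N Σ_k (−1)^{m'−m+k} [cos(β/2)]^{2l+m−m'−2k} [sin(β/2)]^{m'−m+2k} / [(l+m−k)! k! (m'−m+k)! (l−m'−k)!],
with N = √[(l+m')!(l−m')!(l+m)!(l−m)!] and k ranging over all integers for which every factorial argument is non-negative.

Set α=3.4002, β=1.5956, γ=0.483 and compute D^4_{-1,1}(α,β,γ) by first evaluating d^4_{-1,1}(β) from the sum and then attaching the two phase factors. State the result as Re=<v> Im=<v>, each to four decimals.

First d^4_{-1,1}(β=1.5956), then the phase factors e^{-i(-1)α} and e^{-i(1)γ}:
Half-angle: c=0.698283, s=0.715822. N=√(6·120·120·6)=720.000000
k: max(0,(1)−(-1))=2 … min(4+(1),4−(-1))=5
  k=2: (−1)^0·720.0000/(72)·0.6983^6·0.7158^2 = +0.594017
  k=3: (−1)^1·720.0000/(24)·0.6983^4·0.7158^4 = -1.872694
  k=4: (−1)^2·720.0000/(48)·0.6983^2·0.7158^6 = +0.983973
  k=5: (−1)^3·720.0000/(720)·0.6983^0·0.7158^8 = -0.068935
d^4_{-1,1}(1.5956) = +0.594017 -1.872694 +0.983973 -0.068935 = -0.363638
D = (-0.966747-0.255734i)·(-0.363638)·(+0.885606-0.464438i) = +0.354522-0.080915i

Re=0.3545 Im=-0.0809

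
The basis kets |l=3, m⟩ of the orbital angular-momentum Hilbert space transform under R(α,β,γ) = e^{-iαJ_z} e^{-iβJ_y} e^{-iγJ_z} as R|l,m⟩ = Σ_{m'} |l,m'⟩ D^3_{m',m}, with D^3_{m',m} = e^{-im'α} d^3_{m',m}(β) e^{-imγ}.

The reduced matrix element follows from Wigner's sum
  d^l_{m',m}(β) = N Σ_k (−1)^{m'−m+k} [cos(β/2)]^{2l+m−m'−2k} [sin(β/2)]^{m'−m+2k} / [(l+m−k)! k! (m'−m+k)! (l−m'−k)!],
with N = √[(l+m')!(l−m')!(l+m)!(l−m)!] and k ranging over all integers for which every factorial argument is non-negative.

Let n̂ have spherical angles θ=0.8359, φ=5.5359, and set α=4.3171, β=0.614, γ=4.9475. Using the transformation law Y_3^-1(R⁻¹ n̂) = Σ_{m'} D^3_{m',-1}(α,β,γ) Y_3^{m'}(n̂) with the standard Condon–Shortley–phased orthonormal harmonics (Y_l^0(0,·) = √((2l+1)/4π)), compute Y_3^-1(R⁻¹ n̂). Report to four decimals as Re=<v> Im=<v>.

Need the full column D^3_{m',-1} for m'=−3..3 at α=4.3171, β=0.614, γ=4.9475.
cos(β/2)=0.953244, sin(β/2)=0.302200
d^3_{-3,-1}: single k=2 term ⇒ +0.292047;  D = +0.169699-0.237684i
d^3_{-2,-1}: k∈[1..2] ⇒ +0.752170 -0.151192 = +0.600979;  D = +0.316920+0.510624i
d^3_{-1,-1}: k∈[0..2] ⇒ +0.750284 -0.603249 +0.045471 = +0.192506;  D = -0.190042+0.030704i
d^3_{0,-1}: k∈[0..2] ⇒ -0.823961 +0.248433 -0.008323 = -0.583851;  D = -0.136009+0.567789i
d^3_{1,-1}: k∈[0..2] ⇒ +0.452437 -0.060629 +0.000762 = +0.392570;  D = +0.317115+0.231407i
d^3_{2,-1}: k∈[0..1] ⇒ -0.151192 +0.007598 = -0.143594;  D = +0.122783-0.074455i
d^3_{3,-1}: single k=0 term ⇒ +0.029352;  D = -0.004381-0.029023i
Y_3^{m'}(θ=0.8359,φ=5.5359) and Σ D·Y over m':
  (+0.1697-0.2377i)·(-0.1059+0.1334i)  (+0.3169+0.5106i)·(+0.0287+0.3761i)  (-0.1900+0.0307i)·(+0.2195+0.2034i)  (-0.1360+0.5678i)·(-0.1882+0.0000i)  (+0.3171+0.2314i)·(-0.2195+0.2034i)  (+0.1228-0.0745i)·(+0.0287-0.3761i)  (-0.0044-0.0290i)·(+0.1059+0.1334i)
Y_3^-1(R⁻¹ n̂) = -0.329281+0.004645i

Re=-0.3293 Im=0.0046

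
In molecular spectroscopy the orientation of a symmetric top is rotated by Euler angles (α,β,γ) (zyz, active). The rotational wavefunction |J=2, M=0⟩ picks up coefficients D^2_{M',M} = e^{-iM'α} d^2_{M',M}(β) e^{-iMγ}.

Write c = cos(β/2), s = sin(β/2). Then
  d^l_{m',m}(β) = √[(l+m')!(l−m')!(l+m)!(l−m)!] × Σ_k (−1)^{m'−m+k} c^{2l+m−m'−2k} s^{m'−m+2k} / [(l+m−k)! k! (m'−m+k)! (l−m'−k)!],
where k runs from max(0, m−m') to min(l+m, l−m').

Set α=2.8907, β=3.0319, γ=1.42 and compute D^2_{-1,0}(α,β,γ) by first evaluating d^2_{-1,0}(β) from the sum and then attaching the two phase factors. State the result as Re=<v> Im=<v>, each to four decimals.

Re=0.1291 Im=-0.0331

D^2_{-1,0}(2.8907,3.0319,1.42) = e^{-i·-1·2.8907}·d^2_{-1,0}(3.0319)·e^{-i·0·1.42}. Compute d first:
Half-angle: c=0.054819, s=0.998496. N=√(1·6·2·2)=4.898979
k: max(0,(0)−(-1))=1 … min(2+(0),2−(-1))=2
  k=1: (−1)^0·4.8990/(2)·0.0548^3·0.9985^1 = +0.000403
  k=2: (−1)^1·4.8990/(2)·0.0548^1·0.9985^3 = -0.133673
d^2_{-1,0}(3.0319) = +0.000403 -0.133673 = -0.133270
Attach z-rotation phases: D = e^{-i(-1)(2.8907)}·(-0.133270)·e^{-i(0)(1.42)} = +0.129098-0.033087i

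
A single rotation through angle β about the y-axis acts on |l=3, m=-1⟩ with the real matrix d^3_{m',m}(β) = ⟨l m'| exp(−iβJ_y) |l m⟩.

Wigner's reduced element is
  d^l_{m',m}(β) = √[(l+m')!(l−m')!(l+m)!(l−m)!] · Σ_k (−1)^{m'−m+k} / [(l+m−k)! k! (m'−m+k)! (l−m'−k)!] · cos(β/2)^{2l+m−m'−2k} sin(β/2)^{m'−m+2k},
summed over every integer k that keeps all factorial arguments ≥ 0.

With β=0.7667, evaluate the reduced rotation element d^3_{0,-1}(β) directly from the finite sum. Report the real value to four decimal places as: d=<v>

d=-0.4787

d^3_{0,-1}(β=0.7667) via Wigner's sum:
With c≡cos(β/2)=0.927417 and s≡sin(β/2)=0.374029, N=[6·6·2·24]^{1/2}=41.569219
The bounds max(0,m−m')=0 and min(l+m,l−m')=2 give 3 terms
  k=0: (−1)^1·41.5692/(12)·0.9274^5·0.3740^1 = -0.888938
  k=1: (−1)^2·41.5692/(4)·0.9274^3·0.3740^3 = +0.433765
  k=2: (−1)^3·41.5692/(12)·0.9274^1·0.3740^5 = -0.023518
d^3_{0,-1}(0.7667) = -0.888938 +0.433765 -0.023518 = -0.478691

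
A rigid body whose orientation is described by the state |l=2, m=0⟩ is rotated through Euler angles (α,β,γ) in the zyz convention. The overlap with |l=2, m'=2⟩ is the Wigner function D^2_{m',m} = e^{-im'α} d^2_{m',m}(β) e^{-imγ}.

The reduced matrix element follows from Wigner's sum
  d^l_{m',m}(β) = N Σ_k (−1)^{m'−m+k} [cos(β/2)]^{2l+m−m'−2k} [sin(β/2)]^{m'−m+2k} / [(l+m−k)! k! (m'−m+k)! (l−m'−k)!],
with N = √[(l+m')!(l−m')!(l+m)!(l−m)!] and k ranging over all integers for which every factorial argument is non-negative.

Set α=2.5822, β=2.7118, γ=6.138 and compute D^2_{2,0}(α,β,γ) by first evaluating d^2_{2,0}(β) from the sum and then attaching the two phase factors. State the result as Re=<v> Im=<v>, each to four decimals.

Re=0.0464 Im=0.0956

First d^2_{2,0}(β=2.7118), then the phase factors e^{-i(2)α} and e^{-i(0)γ}:
c=cos(2.7118/2)=0.213246, s=sin(2.7118/2)=0.976999; N=√[24·1·2·2]=9.797959
Admissible k: 0..0 (factorial args all ≥0)
  k=0: (−1)^2·9.7980/(4)·0.2132^2·0.9770^2 = +0.106323
d^2_{2,0}(2.7118) = +0.106323
Attach z-rotation phases: D = e^{-i(2)(2.5822)}·(+0.106323)·e^{-i(0)(6.138)} = +0.046439+0.095645i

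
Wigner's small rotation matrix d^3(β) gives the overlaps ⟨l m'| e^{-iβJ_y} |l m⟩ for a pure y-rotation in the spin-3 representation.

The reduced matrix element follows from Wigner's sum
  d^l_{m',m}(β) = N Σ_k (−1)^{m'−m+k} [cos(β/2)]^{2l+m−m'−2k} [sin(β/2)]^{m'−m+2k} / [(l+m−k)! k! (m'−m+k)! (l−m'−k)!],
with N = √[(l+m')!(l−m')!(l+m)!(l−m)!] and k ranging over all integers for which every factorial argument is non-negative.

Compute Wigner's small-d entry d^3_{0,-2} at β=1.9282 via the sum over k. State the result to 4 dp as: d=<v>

d^3_{0,-2}(β=1.9282) via Wigner's sum:
c=cos(1.9282/2)=0.570156, s=sin(1.9282/2)=0.821536; N=√[6·6·1·120]=65.726707
k: max(0,(-2)−(0))=0 … min(3+(-2),3−(0))=1
  k=0: (−1)^2·65.7267/(12)·0.5702^4·0.8215^2 = +0.390652
  k=1: (−1)^3·65.7267/(12)·0.5702^2·0.8215^4 = -0.811065
d^3_{0,-2}(1.9282) = +0.390652 -0.811065 = -0.420412

d=-0.4204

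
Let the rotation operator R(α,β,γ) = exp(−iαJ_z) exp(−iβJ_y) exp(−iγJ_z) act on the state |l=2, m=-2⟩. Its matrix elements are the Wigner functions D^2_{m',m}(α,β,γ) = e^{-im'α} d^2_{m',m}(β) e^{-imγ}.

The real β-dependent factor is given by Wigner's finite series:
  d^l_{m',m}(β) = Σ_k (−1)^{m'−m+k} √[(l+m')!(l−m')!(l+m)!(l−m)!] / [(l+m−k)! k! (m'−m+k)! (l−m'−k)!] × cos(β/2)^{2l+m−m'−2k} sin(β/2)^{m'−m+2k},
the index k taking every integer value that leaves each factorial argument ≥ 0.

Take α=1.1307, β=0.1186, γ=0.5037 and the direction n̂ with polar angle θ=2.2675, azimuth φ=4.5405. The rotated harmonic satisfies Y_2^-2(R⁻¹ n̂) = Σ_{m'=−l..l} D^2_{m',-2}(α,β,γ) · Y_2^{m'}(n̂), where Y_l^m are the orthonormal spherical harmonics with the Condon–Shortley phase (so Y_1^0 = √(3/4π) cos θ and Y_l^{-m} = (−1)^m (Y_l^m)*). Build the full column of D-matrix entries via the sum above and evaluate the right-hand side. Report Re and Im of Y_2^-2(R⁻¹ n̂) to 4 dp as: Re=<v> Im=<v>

Need the full column D^2_{m',-2} for m'=−2..2 at α=1.1307, β=0.1186, γ=0.5037.
cos(β/2)=0.998242, sin(β/2)=0.059265
d^2_{-2,-2}: single k=0 term ⇒ +0.992988;  D = -0.984964-0.125975i
d^2_{-1,-2}: single k=0 term ⇒ -0.117907;  D = +0.063358-0.099437i
d^2_{0,-2}: single k=0 term ⇒ +0.008573;  D = +0.004579+0.007248i
d^2_{1,-2}: single k=0 term ⇒ -0.000416;  D = -0.000412+0.000051i
d^2_{2,-2}: single k=0 term ⇒ +0.000012;  D = +0.000004-0.000012i
Y_2^{m'}(θ=2.2675,φ=4.5405) and Σ D·Y over m':
  (-0.9850-0.1260i)·(-0.2139-0.0766i)  (+0.0634-0.0994i)·(+0.0650-0.3746i)  (+0.0046+0.0072i)·(+0.0742+0.0000i)  (-0.0004+0.0001i)·(-0.0650-0.3746i)  (+0.0000-0.0000i)·(-0.2139+0.0766i)
Y_2^-2(R⁻¹ n̂) = +0.168315+0.072871i

Re=0.1683 Im=0.0729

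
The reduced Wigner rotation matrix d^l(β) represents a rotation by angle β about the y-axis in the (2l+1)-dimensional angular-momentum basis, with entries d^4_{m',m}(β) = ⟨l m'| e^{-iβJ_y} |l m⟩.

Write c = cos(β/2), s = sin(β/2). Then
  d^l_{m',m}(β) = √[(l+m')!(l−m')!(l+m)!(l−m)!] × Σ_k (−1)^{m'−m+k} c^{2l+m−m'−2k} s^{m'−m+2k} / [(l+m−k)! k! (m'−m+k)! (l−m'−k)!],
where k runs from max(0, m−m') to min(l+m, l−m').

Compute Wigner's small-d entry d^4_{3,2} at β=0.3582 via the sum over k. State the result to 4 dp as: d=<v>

d^4_{3,2}(β=0.3582) via Wigner's sum:
Half-angle: c=0.984004, s=0.178144. N=√(5040·1·720·2)=2693.993318
Admissible k: 0..1 (factorial args all ≥0)
  k=0: (−1)^1·2693.9933/(720)·0.9840^7·0.1781^1 = -0.595408
  k=1: (−1)^2·2693.9933/(240)·0.9840^5·0.1781^3 = +0.058544
d^4_{3,2}(0.3582) = -0.595408 +0.058544 = -0.536864

d=-0.5369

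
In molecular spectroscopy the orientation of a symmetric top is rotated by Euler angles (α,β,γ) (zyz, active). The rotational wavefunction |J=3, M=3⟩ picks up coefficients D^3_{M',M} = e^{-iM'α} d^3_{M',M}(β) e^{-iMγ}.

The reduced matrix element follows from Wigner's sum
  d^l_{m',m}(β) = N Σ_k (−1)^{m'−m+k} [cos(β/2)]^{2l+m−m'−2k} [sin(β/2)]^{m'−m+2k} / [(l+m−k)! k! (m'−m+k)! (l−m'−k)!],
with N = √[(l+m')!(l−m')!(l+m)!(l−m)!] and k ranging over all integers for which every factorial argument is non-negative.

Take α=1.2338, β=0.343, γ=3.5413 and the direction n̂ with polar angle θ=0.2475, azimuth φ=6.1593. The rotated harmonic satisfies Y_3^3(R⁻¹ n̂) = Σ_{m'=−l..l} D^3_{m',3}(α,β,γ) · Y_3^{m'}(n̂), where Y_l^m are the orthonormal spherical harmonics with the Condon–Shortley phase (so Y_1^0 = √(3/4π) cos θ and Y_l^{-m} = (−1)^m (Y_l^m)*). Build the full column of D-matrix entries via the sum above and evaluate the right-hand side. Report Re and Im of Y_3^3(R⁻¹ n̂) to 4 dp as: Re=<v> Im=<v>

Need the full column D^3_{m',3} for m'=−3..3 at α=1.2338, β=0.343, γ=3.5413.
cos(β/2)=0.985330, sin(β/2)=0.170661
d^3_{-3,3}: single k=6 term ⇒ +0.000025;  D = +0.000020-0.000015i
d^3_{-2,3}: single k=5 term ⇒ +0.000349;  D = -0.000104-0.000334i
d^3_{-1,3}: single k=4 term ⇒ +0.003190;  D = -0.003188-0.000111i
d^3_{0,3}: single k=3 term ⇒ +0.021265;  D = -0.007723+0.019813i
d^3_{1,3}: single k=2 term ⇒ +0.106326;  D = +0.080725+0.069199i
d^3_{2,3}: single k=1 term ⇒ +0.388255;  D = +0.335941-0.194642i
d^3_{3,3}: single k=0 term ⇒ +0.915145;  D = -0.171155-0.898997i
Y_3^{m'}(θ=0.2475,φ=6.1593) and Σ D·Y over m':
  (+0.0000-0.0000i)·(+0.0057+0.0022i)  (-0.0001-0.0003i)·(+0.0577+0.0146i)  (-0.0032-0.0001i)·(+0.2907+0.0362i)  (-0.0077+0.0198i)·(+0.6150+0.0000i)  (+0.0807+0.0692i)·(-0.2907+0.0362i)  (+0.3359-0.1946i)·(+0.0577-0.0146i)  (-0.1712-0.8990i)·(-0.0057+0.0022i)
Y_3^3(R⁻¹ n̂) = -0.012135-0.016540i

Re=-0.0121 Im=-0.0165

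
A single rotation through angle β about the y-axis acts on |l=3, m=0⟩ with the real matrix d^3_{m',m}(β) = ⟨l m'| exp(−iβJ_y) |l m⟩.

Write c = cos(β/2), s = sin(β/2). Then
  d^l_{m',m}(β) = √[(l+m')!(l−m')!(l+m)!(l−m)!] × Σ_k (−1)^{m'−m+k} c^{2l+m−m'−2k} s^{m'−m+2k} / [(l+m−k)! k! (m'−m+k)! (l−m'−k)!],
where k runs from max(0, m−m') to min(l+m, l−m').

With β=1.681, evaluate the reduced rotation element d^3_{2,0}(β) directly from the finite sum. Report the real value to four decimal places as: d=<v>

d=-0.1488

d^3_{2,0}(β=1.681) via Wigner's sum:
With c≡cos(β/2)=0.667090 and s≡sin(β/2)=0.744977, N=[120·1·6·6]^{1/2}=65.726707
Admissible k: 0..1 (factorial args all ≥0)
  k=0: (−1)^2·65.7267/(12)·0.6671^4·0.7450^2 = +0.601984
  k=1: (−1)^3·65.7267/(12)·0.6671^2·0.7450^4 = -0.750760
d^3_{2,0}(1.681) = +0.601984 -0.750760 = -0.148776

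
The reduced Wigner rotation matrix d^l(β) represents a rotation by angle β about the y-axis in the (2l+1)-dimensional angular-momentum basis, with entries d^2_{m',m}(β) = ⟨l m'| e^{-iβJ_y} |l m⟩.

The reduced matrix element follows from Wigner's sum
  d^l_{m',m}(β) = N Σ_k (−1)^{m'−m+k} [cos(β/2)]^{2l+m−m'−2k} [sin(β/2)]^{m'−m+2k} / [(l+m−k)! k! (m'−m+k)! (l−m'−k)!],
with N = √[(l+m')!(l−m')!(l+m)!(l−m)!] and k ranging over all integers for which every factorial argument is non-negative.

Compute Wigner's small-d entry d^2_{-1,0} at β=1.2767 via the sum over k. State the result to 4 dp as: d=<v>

d^2_{-1,0}(β=1.2767) via Wigner's sum:
Half-angle: c=0.803080, s=0.595871. N=√(1·6·2·2)=4.898979
Admissible k: 1..2 (factorial args all ≥0)
  k=1: (−1)^0·4.8990/(2)·0.8031^3·0.5959^1 = +0.755970
  k=2: (−1)^1·4.8990/(2)·0.8031^1·0.5959^3 = -0.416190
d^2_{-1,0}(1.2767) = +0.755970 -0.416190 = +0.339780

d=0.3398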